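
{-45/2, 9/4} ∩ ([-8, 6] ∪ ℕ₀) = {9/4}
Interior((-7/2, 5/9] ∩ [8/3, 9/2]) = ∅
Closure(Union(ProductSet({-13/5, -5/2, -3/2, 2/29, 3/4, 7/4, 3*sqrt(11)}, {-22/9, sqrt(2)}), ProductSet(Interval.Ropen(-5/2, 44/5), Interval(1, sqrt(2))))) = Union(ProductSet({-13/5, -5/2, -3/2, 2/29, 3/4, 7/4, 3*sqrt(11)}, {-22/9, sqrt(2)}), ProductSet(Interval(-5/2, 44/5), Interval(1, sqrt(2))))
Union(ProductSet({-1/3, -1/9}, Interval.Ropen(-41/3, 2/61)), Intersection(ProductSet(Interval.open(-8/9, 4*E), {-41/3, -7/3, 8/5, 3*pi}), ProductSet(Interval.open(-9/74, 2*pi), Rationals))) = Union(ProductSet({-1/3, -1/9}, Interval.Ropen(-41/3, 2/61)), ProductSet(Interval.open(-9/74, 2*pi), {-41/3, -7/3, 8/5}))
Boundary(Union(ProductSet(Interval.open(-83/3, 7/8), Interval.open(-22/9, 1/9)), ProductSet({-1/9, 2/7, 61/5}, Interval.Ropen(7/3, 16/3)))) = Union(ProductSet({-83/3, 7/8}, Interval(-22/9, 1/9)), ProductSet({-1/9, 2/7, 61/5}, Interval(7/3, 16/3)), ProductSet(Interval(-83/3, 7/8), {-22/9, 1/9}))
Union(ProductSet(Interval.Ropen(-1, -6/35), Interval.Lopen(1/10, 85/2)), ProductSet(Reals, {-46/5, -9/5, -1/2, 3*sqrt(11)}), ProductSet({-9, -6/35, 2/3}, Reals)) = Union(ProductSet({-9, -6/35, 2/3}, Reals), ProductSet(Interval.Ropen(-1, -6/35), Interval.Lopen(1/10, 85/2)), ProductSet(Reals, {-46/5, -9/5, -1/2, 3*sqrt(11)}))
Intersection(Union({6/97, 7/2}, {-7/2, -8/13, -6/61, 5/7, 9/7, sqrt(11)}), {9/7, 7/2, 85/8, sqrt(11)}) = {9/7, 7/2, sqrt(11)}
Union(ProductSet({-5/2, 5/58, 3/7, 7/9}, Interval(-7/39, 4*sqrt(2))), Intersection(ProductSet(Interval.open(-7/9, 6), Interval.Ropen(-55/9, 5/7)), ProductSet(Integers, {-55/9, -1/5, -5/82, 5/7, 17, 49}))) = Union(ProductSet({-5/2, 5/58, 3/7, 7/9}, Interval(-7/39, 4*sqrt(2))), ProductSet(Range(0, 6, 1), {-55/9, -1/5, -5/82}))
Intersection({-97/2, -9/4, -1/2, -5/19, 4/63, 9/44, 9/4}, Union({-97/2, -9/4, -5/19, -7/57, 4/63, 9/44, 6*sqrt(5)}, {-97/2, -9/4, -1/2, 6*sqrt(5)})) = {-97/2, -9/4, -1/2, -5/19, 4/63, 9/44}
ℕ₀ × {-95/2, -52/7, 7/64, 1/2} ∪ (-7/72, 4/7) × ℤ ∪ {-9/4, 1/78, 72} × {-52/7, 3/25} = ((-7/72, 4/7) × ℤ) ∪ (ℕ₀ × {-95/2, -52/7, 7/64, 1/2}) ∪ ({-9/4, 1/78, 72} × {-52/7, 3/25})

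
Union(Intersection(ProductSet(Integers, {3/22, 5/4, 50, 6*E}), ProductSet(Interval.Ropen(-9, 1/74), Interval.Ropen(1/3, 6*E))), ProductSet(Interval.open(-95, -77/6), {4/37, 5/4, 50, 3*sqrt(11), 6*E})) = Union(ProductSet(Interval.open(-95, -77/6), {4/37, 5/4, 50, 3*sqrt(11), 6*E}), ProductSet(Range(-9, 1, 1), {5/4}))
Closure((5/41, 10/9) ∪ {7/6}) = [5/41, 10/9] ∪ {7/6}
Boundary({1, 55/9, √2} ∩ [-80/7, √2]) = {1, √2}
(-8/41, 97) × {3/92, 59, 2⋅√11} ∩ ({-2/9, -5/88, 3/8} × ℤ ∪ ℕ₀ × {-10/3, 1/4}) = {-5/88, 3/8} × {59}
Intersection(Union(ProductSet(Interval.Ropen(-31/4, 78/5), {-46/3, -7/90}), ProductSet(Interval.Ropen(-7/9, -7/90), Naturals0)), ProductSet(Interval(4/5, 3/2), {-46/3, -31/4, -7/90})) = ProductSet(Interval(4/5, 3/2), {-46/3, -7/90})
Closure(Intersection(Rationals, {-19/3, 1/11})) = {-19/3, 1/11}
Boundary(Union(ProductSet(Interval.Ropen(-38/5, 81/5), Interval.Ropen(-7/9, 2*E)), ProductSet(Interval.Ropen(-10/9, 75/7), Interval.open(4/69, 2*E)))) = Union(ProductSet({-38/5, 81/5}, Interval(-7/9, 2*E)), ProductSet(Interval(-38/5, 81/5), {-7/9, 2*E}))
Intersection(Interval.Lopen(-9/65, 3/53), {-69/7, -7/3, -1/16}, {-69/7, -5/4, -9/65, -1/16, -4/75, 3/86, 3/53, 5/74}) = {-1/16}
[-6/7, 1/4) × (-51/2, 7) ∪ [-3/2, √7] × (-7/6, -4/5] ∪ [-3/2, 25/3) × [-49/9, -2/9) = ([-3/2, 25/3) × [-49/9, -2/9)) ∪ ([-6/7, 1/4) × (-51/2, 7))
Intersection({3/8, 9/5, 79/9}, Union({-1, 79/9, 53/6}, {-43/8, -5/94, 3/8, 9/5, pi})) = {3/8, 9/5, 79/9}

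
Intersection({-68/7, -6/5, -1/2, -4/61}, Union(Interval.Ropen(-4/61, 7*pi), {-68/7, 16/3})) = {-68/7, -4/61}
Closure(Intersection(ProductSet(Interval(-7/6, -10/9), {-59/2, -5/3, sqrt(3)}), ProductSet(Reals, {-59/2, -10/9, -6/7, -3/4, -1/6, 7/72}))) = ProductSet(Interval(-7/6, -10/9), {-59/2})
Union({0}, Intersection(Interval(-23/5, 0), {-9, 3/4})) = {0}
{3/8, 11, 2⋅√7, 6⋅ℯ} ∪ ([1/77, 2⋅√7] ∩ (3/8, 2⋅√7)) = [3/8, 2⋅√7] ∪ {11, 6⋅ℯ}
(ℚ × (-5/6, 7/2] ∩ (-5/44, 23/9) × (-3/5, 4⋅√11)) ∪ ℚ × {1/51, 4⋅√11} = (ℚ × {1/51, 4⋅√11}) ∪ ((ℚ ∩ (-5/44, 23/9)) × (-3/5, 7/2])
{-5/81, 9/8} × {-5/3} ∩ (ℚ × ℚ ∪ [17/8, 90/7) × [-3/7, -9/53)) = {-5/81, 9/8} × {-5/3}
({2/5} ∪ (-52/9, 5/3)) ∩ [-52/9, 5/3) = (-52/9, 5/3)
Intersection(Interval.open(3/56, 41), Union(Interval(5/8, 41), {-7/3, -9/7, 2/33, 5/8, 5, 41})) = Union({2/33}, Interval.Ropen(5/8, 41))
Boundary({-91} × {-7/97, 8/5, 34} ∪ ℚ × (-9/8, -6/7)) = ({-91} × {-7/97, 8/5, 34}) ∪ (ℝ × [-9/8, -6/7])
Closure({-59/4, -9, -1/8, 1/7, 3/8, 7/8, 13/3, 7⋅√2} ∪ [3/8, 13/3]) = {-59/4, -9, -1/8, 1/7, 7⋅√2} ∪ [3/8, 13/3]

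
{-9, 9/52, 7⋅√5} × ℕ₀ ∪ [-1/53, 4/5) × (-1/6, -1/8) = ({-9, 9/52, 7⋅√5} × ℕ₀) ∪ ([-1/53, 4/5) × (-1/6, -1/8))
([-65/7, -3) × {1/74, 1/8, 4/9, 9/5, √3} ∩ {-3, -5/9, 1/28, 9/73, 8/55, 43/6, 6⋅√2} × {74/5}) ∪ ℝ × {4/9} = ℝ × {4/9}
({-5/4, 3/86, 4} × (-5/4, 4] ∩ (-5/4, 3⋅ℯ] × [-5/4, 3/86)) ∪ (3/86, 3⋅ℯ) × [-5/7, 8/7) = ({3/86, 4} × (-5/4, 3/86)) ∪ ((3/86, 3⋅ℯ) × [-5/7, 8/7))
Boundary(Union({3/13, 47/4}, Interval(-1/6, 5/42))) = {-1/6, 5/42, 3/13, 47/4}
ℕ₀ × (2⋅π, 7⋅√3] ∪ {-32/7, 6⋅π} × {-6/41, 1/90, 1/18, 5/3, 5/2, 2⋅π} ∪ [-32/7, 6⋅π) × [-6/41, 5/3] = ([-32/7, 6⋅π) × [-6/41, 5/3]) ∪ (ℕ₀ × (2⋅π, 7⋅√3]) ∪ ({-32/7, 6⋅π} × {-6/41, 1/90, 1/18, 5/3, 5/2, 2⋅π})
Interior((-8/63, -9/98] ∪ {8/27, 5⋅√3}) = (-8/63, -9/98)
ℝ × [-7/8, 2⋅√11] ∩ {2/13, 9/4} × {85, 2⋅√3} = {2/13, 9/4} × {2⋅√3}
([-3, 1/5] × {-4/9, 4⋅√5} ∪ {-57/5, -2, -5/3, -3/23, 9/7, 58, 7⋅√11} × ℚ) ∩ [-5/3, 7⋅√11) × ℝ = ({-5/3, -3/23, 9/7} × ℚ) ∪ ([-5/3, 1/5] × {-4/9, 4⋅√5})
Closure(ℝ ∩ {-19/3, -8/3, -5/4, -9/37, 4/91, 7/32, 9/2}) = {-19/3, -8/3, -5/4, -9/37, 4/91, 7/32, 9/2}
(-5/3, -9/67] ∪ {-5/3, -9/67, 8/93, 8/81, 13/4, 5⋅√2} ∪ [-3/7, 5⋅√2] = [-5/3, 5⋅√2]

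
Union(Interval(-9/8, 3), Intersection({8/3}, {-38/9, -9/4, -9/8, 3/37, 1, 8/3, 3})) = Interval(-9/8, 3)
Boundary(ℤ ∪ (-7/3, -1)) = {-7/3} ∪ (ℤ \ (-7/3, -1))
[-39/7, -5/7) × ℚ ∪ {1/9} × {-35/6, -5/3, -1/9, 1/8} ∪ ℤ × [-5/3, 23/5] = (ℤ × [-5/3, 23/5]) ∪ ([-39/7, -5/7) × ℚ) ∪ ({1/9} × {-35/6, -5/3, -1/9, 1/8})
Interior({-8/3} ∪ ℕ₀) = ∅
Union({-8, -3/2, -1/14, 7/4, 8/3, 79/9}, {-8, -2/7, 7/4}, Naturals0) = Union({-8, -3/2, -2/7, -1/14, 7/4, 8/3, 79/9}, Naturals0)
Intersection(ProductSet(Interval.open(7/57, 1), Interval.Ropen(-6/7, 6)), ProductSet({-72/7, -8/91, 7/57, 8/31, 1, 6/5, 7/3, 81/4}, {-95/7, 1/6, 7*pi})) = ProductSet({8/31}, {1/6})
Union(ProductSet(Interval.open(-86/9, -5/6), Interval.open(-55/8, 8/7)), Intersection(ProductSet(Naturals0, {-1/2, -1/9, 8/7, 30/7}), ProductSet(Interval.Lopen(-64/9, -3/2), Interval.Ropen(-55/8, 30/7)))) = ProductSet(Interval.open(-86/9, -5/6), Interval.open(-55/8, 8/7))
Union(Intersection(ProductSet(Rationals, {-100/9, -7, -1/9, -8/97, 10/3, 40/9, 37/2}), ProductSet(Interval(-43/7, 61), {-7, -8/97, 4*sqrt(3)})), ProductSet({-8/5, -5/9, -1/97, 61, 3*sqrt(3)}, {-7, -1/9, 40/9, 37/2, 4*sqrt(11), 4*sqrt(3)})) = Union(ProductSet({-8/5, -5/9, -1/97, 61, 3*sqrt(3)}, {-7, -1/9, 40/9, 37/2, 4*sqrt(11), 4*sqrt(3)}), ProductSet(Intersection(Interval(-43/7, 61), Rationals), {-7, -8/97}))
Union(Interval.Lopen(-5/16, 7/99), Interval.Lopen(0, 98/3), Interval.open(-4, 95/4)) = Interval.Lopen(-4, 98/3)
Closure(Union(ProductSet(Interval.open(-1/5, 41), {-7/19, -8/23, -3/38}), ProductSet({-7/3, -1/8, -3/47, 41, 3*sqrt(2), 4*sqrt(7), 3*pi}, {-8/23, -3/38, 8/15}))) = Union(ProductSet({-7/3, -1/8, -3/47, 41, 3*sqrt(2), 4*sqrt(7), 3*pi}, {-8/23, -3/38, 8/15}), ProductSet(Interval(-1/5, 41), {-7/19, -8/23, -3/38}))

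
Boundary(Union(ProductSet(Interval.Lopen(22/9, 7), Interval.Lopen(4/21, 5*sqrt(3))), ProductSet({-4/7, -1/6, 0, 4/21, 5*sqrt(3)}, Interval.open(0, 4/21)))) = Union(ProductSet({22/9, 7}, Interval(4/21, 5*sqrt(3))), ProductSet({-4/7, -1/6, 0, 4/21, 5*sqrt(3)}, Interval(0, 4/21)), ProductSet(Interval(22/9, 7), {4/21, 5*sqrt(3)}))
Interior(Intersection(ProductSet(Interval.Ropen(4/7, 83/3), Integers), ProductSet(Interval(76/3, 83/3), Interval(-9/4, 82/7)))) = EmptySet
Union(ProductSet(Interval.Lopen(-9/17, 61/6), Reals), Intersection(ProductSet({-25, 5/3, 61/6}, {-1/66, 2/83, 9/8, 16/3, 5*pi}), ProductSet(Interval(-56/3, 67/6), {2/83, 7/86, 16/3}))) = ProductSet(Interval.Lopen(-9/17, 61/6), Reals)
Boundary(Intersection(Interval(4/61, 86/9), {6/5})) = {6/5}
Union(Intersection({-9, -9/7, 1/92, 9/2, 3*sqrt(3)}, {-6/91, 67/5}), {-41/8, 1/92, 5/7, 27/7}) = {-41/8, 1/92, 5/7, 27/7}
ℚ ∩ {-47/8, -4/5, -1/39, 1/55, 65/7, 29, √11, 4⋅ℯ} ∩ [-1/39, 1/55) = {-1/39}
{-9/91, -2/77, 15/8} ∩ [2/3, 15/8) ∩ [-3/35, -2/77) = ∅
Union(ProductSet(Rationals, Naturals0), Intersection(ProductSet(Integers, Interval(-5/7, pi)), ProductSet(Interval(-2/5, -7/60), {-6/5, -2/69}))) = ProductSet(Rationals, Naturals0)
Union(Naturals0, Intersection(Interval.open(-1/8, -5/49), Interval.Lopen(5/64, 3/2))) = Naturals0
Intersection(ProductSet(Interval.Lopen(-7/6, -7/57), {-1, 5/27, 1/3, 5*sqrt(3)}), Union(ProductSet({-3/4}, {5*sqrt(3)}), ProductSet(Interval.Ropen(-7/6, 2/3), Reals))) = ProductSet(Interval.Lopen(-7/6, -7/57), {-1, 5/27, 1/3, 5*sqrt(3)})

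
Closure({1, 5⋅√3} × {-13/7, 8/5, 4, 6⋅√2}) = {1, 5⋅√3} × {-13/7, 8/5, 4, 6⋅√2}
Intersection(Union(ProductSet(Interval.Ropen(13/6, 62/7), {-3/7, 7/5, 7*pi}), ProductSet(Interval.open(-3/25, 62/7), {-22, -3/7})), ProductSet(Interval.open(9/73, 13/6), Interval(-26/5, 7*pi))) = ProductSet(Interval.open(9/73, 13/6), {-3/7})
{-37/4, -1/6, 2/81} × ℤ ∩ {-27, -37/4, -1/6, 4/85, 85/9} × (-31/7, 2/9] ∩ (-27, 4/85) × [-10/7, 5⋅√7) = {-37/4, -1/6} × {-1, 0}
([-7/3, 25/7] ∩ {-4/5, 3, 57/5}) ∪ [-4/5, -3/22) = [-4/5, -3/22) ∪ {3}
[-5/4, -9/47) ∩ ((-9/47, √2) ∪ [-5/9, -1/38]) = [-5/9, -9/47)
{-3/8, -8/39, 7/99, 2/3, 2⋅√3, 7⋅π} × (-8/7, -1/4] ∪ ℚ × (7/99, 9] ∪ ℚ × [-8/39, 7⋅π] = (ℚ × [-8/39, 7⋅π]) ∪ ({-3/8, -8/39, 7/99, 2/3, 2⋅√3, 7⋅π} × (-8/7, -1/4])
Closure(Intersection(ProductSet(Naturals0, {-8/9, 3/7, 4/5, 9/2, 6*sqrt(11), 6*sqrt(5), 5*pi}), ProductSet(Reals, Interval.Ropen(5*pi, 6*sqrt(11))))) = ProductSet(Naturals0, {5*pi})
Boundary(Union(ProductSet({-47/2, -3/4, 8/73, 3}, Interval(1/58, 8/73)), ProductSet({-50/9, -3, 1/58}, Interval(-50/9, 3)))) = Union(ProductSet({-50/9, -3, 1/58}, Interval(-50/9, 3)), ProductSet({-47/2, -3/4, 8/73, 3}, Interval(1/58, 8/73)))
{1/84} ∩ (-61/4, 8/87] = {1/84}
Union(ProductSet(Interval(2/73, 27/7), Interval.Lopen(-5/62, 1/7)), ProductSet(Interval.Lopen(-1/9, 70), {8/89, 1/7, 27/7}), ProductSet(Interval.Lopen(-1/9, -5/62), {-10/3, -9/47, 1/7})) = Union(ProductSet(Interval.Lopen(-1/9, -5/62), {-10/3, -9/47, 1/7}), ProductSet(Interval.Lopen(-1/9, 70), {8/89, 1/7, 27/7}), ProductSet(Interval(2/73, 27/7), Interval.Lopen(-5/62, 1/7)))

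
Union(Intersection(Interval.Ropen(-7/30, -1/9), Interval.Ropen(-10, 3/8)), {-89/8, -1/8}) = Union({-89/8}, Interval.Ropen(-7/30, -1/9))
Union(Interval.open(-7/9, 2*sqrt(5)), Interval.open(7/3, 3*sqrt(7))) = Interval.open(-7/9, 3*sqrt(7))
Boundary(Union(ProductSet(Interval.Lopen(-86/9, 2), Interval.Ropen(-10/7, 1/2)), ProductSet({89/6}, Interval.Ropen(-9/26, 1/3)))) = Union(ProductSet({89/6}, Interval(-9/26, 1/3)), ProductSet({-86/9, 2}, Interval(-10/7, 1/2)), ProductSet(Interval(-86/9, 2), {-10/7, 1/2}))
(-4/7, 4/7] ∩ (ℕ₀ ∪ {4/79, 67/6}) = {0} ∪ {4/79}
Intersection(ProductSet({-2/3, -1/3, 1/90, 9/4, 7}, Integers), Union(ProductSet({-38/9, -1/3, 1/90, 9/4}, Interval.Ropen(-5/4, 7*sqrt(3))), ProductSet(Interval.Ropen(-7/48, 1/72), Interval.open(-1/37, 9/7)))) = ProductSet({-1/3, 1/90, 9/4}, Range(-1, 13, 1))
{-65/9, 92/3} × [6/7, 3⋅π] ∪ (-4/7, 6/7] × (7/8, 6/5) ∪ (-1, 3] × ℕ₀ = ((-1, 3] × ℕ₀) ∪ ({-65/9, 92/3} × [6/7, 3⋅π]) ∪ ((-4/7, 6/7] × (7/8, 6/5))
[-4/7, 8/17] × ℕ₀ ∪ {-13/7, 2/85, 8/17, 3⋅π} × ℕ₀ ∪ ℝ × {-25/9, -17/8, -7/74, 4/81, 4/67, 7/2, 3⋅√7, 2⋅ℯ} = (({-13/7, 3⋅π} ∪ [-4/7, 8/17]) × ℕ₀) ∪ (ℝ × {-25/9, -17/8, -7/74, 4/81, 4/67, 7/2, 3⋅√7, 2⋅ℯ})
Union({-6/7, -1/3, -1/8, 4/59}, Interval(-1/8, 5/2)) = Union({-6/7, -1/3}, Interval(-1/8, 5/2))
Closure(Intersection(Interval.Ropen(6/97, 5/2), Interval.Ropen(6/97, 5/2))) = Interval(6/97, 5/2)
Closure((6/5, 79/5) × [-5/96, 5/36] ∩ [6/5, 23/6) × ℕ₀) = [6/5, 23/6] × {0}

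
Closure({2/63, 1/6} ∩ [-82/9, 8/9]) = {2/63, 1/6}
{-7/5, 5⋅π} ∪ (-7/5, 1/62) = [-7/5, 1/62) ∪ {5⋅π}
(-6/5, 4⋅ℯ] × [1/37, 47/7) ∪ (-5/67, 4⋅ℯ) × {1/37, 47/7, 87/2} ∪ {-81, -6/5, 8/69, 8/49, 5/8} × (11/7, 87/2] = ({-81, -6/5, 8/69, 8/49, 5/8} × (11/7, 87/2]) ∪ ((-5/67, 4⋅ℯ) × {1/37, 47/7, 87/2}) ∪ ((-6/5, 4⋅ℯ] × [1/37, 47/7))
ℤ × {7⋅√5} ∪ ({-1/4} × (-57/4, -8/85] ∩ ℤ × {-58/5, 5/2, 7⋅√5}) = ℤ × {7⋅√5}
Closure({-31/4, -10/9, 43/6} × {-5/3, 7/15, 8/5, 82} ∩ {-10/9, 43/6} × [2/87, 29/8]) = {-10/9, 43/6} × {7/15, 8/5}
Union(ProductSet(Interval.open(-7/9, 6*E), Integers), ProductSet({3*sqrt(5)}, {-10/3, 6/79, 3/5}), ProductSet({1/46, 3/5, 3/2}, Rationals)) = Union(ProductSet({3*sqrt(5)}, {-10/3, 6/79, 3/5}), ProductSet({1/46, 3/5, 3/2}, Rationals), ProductSet(Interval.open(-7/9, 6*E), Integers))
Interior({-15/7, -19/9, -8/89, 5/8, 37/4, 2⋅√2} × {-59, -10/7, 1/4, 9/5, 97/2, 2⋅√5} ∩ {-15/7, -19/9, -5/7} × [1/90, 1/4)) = ∅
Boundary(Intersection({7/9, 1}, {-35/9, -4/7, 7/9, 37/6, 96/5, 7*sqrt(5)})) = {7/9}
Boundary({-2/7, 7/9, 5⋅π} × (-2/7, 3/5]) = {-2/7, 7/9, 5⋅π} × [-2/7, 3/5]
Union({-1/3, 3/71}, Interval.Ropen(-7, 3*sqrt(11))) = Interval.Ropen(-7, 3*sqrt(11))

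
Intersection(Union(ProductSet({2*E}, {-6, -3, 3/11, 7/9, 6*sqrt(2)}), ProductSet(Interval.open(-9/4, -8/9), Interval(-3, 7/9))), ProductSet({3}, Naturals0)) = EmptySet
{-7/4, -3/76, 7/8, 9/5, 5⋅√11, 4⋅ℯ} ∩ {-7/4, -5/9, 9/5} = {-7/4, 9/5}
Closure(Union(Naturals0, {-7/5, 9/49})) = Union({-7/5, 9/49}, Naturals0)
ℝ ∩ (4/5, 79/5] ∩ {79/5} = {79/5}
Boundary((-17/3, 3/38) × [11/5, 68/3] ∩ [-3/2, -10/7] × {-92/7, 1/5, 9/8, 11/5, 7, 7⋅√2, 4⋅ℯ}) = [-3/2, -10/7] × {11/5, 7, 7⋅√2, 4⋅ℯ}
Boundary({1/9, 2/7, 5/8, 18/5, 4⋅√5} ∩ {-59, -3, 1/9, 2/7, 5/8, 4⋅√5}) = {1/9, 2/7, 5/8, 4⋅√5}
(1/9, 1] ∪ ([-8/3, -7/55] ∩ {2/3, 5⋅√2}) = (1/9, 1]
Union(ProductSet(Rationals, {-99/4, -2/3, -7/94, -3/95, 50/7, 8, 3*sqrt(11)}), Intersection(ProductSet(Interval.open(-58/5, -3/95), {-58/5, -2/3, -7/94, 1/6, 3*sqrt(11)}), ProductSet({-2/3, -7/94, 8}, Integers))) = ProductSet(Rationals, {-99/4, -2/3, -7/94, -3/95, 50/7, 8, 3*sqrt(11)})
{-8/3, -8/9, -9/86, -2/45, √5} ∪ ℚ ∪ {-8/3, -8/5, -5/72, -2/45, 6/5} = ℚ ∪ {√5}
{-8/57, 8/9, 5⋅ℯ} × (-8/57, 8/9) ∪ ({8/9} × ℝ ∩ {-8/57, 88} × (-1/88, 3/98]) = {-8/57, 8/9, 5⋅ℯ} × (-8/57, 8/9)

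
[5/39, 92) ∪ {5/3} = [5/39, 92)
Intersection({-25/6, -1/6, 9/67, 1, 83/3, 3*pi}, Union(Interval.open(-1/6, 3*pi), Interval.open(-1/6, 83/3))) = {9/67, 1, 3*pi}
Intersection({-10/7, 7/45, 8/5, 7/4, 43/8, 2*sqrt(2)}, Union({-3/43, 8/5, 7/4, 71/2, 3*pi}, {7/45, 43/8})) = {7/45, 8/5, 7/4, 43/8}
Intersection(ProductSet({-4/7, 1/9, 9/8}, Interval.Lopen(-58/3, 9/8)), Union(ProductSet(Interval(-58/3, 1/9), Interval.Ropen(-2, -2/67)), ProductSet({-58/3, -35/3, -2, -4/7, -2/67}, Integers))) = Union(ProductSet({-4/7}, Range(-19, 2, 1)), ProductSet({-4/7, 1/9}, Interval.Ropen(-2, -2/67)))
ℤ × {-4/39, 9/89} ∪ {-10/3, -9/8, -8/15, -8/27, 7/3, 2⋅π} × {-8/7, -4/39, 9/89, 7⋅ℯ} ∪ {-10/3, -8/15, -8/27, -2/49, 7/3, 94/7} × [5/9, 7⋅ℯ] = (ℤ × {-4/39, 9/89}) ∪ ({-10/3, -8/15, -8/27, -2/49, 7/3, 94/7} × [5/9, 7⋅ℯ]) ∪ ({-10/3, -9/8, -8/15, -8/27, 7/3, 2⋅π} × {-8/7, -4/39, 9/89, 7⋅ℯ})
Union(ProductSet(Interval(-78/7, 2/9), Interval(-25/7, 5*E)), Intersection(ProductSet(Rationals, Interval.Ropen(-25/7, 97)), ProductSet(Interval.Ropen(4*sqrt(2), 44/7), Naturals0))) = Union(ProductSet(Intersection(Interval.Ropen(4*sqrt(2), 44/7), Rationals), Range(0, 97, 1)), ProductSet(Interval(-78/7, 2/9), Interval(-25/7, 5*E)))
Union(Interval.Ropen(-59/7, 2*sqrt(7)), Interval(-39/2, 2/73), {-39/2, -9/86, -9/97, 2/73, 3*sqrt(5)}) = Union({3*sqrt(5)}, Interval.Ropen(-39/2, 2*sqrt(7)))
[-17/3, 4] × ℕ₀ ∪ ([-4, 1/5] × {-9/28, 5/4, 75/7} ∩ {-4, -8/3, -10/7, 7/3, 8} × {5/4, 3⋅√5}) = ({-4, -8/3, -10/7} × {5/4}) ∪ ([-17/3, 4] × ℕ₀)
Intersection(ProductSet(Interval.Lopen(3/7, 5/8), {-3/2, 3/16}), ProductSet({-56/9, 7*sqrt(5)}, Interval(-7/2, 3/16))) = EmptySet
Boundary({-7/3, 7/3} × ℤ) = {-7/3, 7/3} × ℤ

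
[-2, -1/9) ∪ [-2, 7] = [-2, 7]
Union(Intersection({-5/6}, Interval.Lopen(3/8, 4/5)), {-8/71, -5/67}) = {-8/71, -5/67}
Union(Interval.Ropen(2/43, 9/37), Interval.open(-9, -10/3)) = Union(Interval.open(-9, -10/3), Interval.Ropen(2/43, 9/37))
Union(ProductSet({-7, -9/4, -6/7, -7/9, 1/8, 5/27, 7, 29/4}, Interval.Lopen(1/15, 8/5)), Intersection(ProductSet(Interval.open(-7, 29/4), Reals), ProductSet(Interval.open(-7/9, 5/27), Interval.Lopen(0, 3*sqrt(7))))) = Union(ProductSet({-7, -9/4, -6/7, -7/9, 1/8, 5/27, 7, 29/4}, Interval.Lopen(1/15, 8/5)), ProductSet(Interval.open(-7/9, 5/27), Interval.Lopen(0, 3*sqrt(7))))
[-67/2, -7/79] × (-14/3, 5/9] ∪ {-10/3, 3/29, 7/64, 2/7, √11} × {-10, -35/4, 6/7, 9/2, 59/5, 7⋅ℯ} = ([-67/2, -7/79] × (-14/3, 5/9]) ∪ ({-10/3, 3/29, 7/64, 2/7, √11} × {-10, -35/4, 6/7, 9/2, 59/5, 7⋅ℯ})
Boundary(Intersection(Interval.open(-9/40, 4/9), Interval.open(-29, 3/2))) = {-9/40, 4/9}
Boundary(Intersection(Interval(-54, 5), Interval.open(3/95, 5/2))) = {3/95, 5/2}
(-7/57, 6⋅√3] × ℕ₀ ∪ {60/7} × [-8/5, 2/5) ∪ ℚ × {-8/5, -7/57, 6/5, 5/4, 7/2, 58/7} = ({60/7} × [-8/5, 2/5)) ∪ (ℚ × {-8/5, -7/57, 6/5, 5/4, 7/2, 58/7}) ∪ ((-7/57, 6⋅√3] × ℕ₀)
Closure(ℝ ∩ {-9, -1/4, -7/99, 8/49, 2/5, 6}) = {-9, -1/4, -7/99, 8/49, 2/5, 6}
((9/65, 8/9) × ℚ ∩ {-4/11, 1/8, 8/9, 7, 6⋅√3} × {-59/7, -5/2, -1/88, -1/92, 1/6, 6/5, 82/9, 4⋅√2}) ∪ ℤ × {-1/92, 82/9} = ℤ × {-1/92, 82/9}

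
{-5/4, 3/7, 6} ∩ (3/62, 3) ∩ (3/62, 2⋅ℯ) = {3/7}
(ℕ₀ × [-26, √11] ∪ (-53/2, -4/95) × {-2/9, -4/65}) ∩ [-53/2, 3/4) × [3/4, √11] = {0} × [3/4, √11]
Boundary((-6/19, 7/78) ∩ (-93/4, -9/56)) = {-6/19, -9/56}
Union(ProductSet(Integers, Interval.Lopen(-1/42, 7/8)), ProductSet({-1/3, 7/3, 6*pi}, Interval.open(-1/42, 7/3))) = Union(ProductSet({-1/3, 7/3, 6*pi}, Interval.open(-1/42, 7/3)), ProductSet(Integers, Interval.Lopen(-1/42, 7/8)))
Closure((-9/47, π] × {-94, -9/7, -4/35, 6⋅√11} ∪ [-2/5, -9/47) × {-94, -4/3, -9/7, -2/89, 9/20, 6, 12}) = ([-2/5, -9/47] × {-94, -4/3, -9/7, -2/89, 9/20, 6, 12}) ∪ ([-9/47, π] × {-94, -9/7, -4/35, 6⋅√11})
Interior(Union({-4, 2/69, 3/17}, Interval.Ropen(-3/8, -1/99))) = Interval.open(-3/8, -1/99)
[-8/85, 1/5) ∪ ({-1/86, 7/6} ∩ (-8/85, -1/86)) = [-8/85, 1/5)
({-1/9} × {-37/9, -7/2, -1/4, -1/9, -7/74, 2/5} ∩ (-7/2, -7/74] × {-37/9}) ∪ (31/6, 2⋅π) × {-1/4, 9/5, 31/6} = ({-1/9} × {-37/9}) ∪ ((31/6, 2⋅π) × {-1/4, 9/5, 31/6})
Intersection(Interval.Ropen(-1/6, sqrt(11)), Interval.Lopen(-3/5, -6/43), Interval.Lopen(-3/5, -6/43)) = Interval(-1/6, -6/43)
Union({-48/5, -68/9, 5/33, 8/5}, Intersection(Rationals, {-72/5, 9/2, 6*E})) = {-72/5, -48/5, -68/9, 5/33, 8/5, 9/2}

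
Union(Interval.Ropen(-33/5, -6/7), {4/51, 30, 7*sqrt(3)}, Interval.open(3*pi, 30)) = Union({4/51}, Interval.Ropen(-33/5, -6/7), Interval.Lopen(3*pi, 30))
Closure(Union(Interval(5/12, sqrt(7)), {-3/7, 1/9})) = Union({-3/7, 1/9}, Interval(5/12, sqrt(7)))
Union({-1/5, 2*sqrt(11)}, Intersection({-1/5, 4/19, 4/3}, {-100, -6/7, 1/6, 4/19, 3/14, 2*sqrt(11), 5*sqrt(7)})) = {-1/5, 4/19, 2*sqrt(11)}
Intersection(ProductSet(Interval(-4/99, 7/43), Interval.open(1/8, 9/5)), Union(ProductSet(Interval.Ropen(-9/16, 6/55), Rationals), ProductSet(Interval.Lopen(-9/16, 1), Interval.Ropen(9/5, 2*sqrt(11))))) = ProductSet(Interval.Ropen(-4/99, 6/55), Intersection(Interval.open(1/8, 9/5), Rationals))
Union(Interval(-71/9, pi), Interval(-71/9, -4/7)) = Interval(-71/9, pi)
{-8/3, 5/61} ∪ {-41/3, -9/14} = {-41/3, -8/3, -9/14, 5/61}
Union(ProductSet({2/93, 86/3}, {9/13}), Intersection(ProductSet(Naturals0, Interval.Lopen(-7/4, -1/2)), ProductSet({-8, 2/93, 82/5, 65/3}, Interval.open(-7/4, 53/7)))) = ProductSet({2/93, 86/3}, {9/13})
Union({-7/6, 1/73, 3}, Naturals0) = Union({-7/6, 1/73}, Naturals0)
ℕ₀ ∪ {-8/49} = {-8/49} ∪ ℕ₀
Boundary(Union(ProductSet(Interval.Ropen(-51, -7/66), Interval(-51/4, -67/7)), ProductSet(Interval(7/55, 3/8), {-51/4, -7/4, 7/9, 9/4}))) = Union(ProductSet({-51, -7/66}, Interval(-51/4, -67/7)), ProductSet(Interval(-51, -7/66), {-51/4, -67/7}), ProductSet(Interval(7/55, 3/8), {-51/4, -7/4, 7/9, 9/4}))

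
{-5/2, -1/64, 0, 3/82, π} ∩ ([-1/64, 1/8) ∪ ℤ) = {-1/64, 0, 3/82}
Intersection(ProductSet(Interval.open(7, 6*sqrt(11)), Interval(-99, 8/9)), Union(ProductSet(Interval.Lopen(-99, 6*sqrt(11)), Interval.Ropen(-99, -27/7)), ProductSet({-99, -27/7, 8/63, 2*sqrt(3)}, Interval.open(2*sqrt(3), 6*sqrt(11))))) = ProductSet(Interval.open(7, 6*sqrt(11)), Interval.Ropen(-99, -27/7))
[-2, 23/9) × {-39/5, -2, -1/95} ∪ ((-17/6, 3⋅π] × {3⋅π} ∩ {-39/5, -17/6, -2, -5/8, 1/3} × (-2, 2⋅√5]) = [-2, 23/9) × {-39/5, -2, -1/95}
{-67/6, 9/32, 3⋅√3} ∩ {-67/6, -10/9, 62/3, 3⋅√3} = {-67/6, 3⋅√3}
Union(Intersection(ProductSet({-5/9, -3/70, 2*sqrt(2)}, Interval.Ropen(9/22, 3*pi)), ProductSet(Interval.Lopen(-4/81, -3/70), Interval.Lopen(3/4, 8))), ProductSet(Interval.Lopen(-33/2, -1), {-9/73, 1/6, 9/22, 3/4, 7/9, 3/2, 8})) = Union(ProductSet({-3/70}, Interval.Lopen(3/4, 8)), ProductSet(Interval.Lopen(-33/2, -1), {-9/73, 1/6, 9/22, 3/4, 7/9, 3/2, 8}))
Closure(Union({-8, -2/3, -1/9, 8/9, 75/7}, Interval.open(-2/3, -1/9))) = Union({-8, 8/9, 75/7}, Interval(-2/3, -1/9))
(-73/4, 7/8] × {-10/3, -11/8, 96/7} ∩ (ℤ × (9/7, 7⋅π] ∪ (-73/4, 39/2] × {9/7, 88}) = {-18, -17, …, 0} × {96/7}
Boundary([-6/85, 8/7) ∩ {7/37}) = {7/37}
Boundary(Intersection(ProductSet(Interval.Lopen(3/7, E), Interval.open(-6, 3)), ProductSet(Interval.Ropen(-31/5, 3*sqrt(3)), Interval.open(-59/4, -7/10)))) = Union(ProductSet({3/7, E}, Interval(-6, -7/10)), ProductSet(Interval(3/7, E), {-6, -7/10}))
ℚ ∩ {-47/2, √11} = {-47/2}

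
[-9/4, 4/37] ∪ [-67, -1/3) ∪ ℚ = ℚ ∪ [-67, 4/37]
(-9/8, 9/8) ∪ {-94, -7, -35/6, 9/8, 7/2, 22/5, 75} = {-94, -7, -35/6, 7/2, 22/5, 75} ∪ (-9/8, 9/8]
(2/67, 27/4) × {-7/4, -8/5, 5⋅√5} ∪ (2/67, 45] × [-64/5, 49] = (2/67, 45] × [-64/5, 49]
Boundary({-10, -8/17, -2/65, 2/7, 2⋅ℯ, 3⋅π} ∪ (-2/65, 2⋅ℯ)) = {-10, -8/17, -2/65, 2⋅ℯ, 3⋅π}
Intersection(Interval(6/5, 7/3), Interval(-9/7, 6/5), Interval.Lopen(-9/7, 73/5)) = {6/5}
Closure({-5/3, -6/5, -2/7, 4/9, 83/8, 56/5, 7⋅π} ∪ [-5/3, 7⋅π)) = [-5/3, 7⋅π]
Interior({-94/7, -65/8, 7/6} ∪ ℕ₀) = ∅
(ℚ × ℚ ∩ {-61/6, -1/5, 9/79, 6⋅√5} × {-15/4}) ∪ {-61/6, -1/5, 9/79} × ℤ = {-61/6, -1/5, 9/79} × (ℤ ∪ {-15/4})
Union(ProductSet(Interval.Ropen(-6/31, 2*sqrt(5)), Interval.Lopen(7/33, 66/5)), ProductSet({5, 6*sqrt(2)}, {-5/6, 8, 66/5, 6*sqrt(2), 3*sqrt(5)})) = Union(ProductSet({5, 6*sqrt(2)}, {-5/6, 8, 66/5, 6*sqrt(2), 3*sqrt(5)}), ProductSet(Interval.Ropen(-6/31, 2*sqrt(5)), Interval.Lopen(7/33, 66/5)))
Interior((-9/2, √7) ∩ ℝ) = (-9/2, √7)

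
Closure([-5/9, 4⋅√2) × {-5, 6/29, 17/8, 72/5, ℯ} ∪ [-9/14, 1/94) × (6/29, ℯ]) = ({-9/14, 1/94} × [6/29, ℯ]) ∪ ([-9/14, 1/94] × {6/29, ℯ}) ∪ ([-9/14, 1/94) × (6/29, ℯ]) ∪ ([-5/9, 4⋅√2] × {-5, 6/29, 17/8, 72/5, ℯ})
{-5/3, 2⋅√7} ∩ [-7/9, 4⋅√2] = {2⋅√7}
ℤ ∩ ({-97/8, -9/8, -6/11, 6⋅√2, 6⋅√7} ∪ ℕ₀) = ℕ₀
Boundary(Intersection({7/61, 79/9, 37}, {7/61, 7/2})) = {7/61}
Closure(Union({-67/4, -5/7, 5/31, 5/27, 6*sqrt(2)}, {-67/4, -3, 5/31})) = {-67/4, -3, -5/7, 5/31, 5/27, 6*sqrt(2)}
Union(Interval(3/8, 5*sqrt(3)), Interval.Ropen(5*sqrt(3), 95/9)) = Interval.Ropen(3/8, 95/9)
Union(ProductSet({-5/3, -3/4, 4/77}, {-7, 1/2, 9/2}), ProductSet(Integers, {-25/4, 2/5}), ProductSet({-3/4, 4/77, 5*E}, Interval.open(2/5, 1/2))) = Union(ProductSet({-5/3, -3/4, 4/77}, {-7, 1/2, 9/2}), ProductSet({-3/4, 4/77, 5*E}, Interval.open(2/5, 1/2)), ProductSet(Integers, {-25/4, 2/5}))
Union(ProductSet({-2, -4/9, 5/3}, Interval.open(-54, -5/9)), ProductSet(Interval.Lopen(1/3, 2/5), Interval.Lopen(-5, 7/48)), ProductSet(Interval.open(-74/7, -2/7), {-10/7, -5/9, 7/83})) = Union(ProductSet({-2, -4/9, 5/3}, Interval.open(-54, -5/9)), ProductSet(Interval.open(-74/7, -2/7), {-10/7, -5/9, 7/83}), ProductSet(Interval.Lopen(1/3, 2/5), Interval.Lopen(-5, 7/48)))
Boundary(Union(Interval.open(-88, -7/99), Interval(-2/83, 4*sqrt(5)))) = {-88, -7/99, -2/83, 4*sqrt(5)}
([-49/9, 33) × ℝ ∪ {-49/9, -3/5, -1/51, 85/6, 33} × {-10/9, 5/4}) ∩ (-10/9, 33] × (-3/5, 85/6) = ({-3/5, -1/51, 85/6, 33} × {5/4}) ∪ ((-10/9, 33) × (-3/5, 85/6))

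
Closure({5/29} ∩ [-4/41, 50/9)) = {5/29}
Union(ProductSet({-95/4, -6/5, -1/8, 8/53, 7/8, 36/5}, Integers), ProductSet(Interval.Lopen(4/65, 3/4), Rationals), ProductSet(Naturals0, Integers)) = Union(ProductSet(Interval.Lopen(4/65, 3/4), Rationals), ProductSet(Union({-95/4, -6/5, -1/8, 8/53, 7/8, 36/5}, Naturals0), Integers))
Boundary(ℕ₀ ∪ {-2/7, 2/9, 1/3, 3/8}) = {-2/7, 2/9, 1/3, 3/8} ∪ ℕ₀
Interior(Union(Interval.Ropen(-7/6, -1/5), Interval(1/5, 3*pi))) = Union(Interval.open(-7/6, -1/5), Interval.open(1/5, 3*pi))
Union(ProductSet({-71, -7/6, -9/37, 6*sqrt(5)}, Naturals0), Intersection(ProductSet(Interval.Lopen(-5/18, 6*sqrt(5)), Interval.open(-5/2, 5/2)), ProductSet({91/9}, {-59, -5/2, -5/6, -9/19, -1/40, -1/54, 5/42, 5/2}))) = Union(ProductSet({91/9}, {-5/6, -9/19, -1/40, -1/54, 5/42}), ProductSet({-71, -7/6, -9/37, 6*sqrt(5)}, Naturals0))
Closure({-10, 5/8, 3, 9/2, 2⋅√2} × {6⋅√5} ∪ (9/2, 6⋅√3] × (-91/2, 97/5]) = ({9/2, 6⋅√3} × [-91/2, 97/5]) ∪ ([9/2, 6⋅√3] × {-91/2, 97/5}) ∪ ((9/2, 6⋅√3] × (-91/2, 97/5]) ∪ ({-10, 5/8, 3, 9/2, 2⋅√2} × {6⋅√5})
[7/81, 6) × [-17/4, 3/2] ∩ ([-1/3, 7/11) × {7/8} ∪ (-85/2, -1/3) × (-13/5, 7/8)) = [7/81, 7/11) × {7/8}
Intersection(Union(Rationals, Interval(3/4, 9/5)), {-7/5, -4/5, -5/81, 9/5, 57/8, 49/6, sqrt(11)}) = {-7/5, -4/5, -5/81, 9/5, 57/8, 49/6}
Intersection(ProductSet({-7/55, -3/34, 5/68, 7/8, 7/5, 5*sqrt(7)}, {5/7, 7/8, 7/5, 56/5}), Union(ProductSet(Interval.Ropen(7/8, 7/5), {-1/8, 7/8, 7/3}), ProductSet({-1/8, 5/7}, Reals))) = ProductSet({7/8}, {7/8})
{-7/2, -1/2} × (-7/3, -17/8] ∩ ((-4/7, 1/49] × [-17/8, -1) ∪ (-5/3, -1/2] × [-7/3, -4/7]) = {-1/2} × (-7/3, -17/8]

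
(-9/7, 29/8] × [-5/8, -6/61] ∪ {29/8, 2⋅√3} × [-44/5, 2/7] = ((-9/7, 29/8] × [-5/8, -6/61]) ∪ ({29/8, 2⋅√3} × [-44/5, 2/7])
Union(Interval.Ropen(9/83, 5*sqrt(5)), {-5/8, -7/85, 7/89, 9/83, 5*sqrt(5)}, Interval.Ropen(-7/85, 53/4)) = Union({-5/8}, Interval.Ropen(-7/85, 53/4))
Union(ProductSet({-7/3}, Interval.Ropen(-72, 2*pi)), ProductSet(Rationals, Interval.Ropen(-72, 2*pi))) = ProductSet(Rationals, Interval.Ropen(-72, 2*pi))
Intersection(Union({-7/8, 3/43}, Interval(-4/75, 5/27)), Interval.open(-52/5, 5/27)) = Union({-7/8}, Interval.Ropen(-4/75, 5/27))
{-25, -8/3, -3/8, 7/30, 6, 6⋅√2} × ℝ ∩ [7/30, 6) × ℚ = {7/30} × ℚ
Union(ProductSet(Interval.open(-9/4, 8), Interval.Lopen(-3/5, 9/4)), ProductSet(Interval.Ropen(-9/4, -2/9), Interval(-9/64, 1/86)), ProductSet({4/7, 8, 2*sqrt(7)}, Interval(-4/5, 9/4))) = Union(ProductSet({4/7, 8, 2*sqrt(7)}, Interval(-4/5, 9/4)), ProductSet(Interval.Ropen(-9/4, -2/9), Interval(-9/64, 1/86)), ProductSet(Interval.open(-9/4, 8), Interval.Lopen(-3/5, 9/4)))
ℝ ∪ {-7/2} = ℝ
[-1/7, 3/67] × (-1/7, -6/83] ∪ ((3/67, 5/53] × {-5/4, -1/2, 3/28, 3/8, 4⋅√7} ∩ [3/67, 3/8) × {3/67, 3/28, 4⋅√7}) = ([-1/7, 3/67] × (-1/7, -6/83]) ∪ ((3/67, 5/53] × {3/28, 4⋅√7})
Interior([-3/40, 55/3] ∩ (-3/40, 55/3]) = (-3/40, 55/3)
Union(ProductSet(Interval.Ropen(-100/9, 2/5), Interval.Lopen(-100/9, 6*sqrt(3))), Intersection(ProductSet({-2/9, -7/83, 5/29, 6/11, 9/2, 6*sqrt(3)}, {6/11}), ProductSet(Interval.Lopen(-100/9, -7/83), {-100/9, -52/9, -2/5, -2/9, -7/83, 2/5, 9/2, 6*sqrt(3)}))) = ProductSet(Interval.Ropen(-100/9, 2/5), Interval.Lopen(-100/9, 6*sqrt(3)))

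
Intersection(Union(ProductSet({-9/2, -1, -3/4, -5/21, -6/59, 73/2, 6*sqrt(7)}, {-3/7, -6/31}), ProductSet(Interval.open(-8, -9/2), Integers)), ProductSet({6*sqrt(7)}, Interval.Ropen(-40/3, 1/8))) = ProductSet({6*sqrt(7)}, {-3/7, -6/31})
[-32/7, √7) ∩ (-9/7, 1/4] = (-9/7, 1/4]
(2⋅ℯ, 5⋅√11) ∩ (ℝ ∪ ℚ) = (2⋅ℯ, 5⋅√11)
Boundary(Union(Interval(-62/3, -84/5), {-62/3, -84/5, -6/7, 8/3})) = {-62/3, -84/5, -6/7, 8/3}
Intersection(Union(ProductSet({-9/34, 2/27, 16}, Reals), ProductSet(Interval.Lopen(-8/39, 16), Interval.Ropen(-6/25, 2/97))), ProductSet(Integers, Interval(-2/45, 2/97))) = Union(ProductSet({16}, Interval(-2/45, 2/97)), ProductSet(Range(0, 17, 1), Interval.Ropen(-2/45, 2/97)))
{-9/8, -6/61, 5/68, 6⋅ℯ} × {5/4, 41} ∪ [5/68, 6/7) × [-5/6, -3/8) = ({-9/8, -6/61, 5/68, 6⋅ℯ} × {5/4, 41}) ∪ ([5/68, 6/7) × [-5/6, -3/8))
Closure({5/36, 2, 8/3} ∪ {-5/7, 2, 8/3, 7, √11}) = {-5/7, 5/36, 2, 8/3, 7, √11}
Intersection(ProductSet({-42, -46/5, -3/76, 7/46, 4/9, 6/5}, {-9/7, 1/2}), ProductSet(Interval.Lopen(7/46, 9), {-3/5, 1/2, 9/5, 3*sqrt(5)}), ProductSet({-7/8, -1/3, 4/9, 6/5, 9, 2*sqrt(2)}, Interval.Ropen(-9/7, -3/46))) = EmptySet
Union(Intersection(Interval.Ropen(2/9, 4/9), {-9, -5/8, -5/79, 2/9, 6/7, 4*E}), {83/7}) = {2/9, 83/7}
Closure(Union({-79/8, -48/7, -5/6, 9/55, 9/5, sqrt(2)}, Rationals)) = Reals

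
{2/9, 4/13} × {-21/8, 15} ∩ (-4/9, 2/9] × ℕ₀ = {2/9} × {15}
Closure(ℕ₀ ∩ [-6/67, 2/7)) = {0}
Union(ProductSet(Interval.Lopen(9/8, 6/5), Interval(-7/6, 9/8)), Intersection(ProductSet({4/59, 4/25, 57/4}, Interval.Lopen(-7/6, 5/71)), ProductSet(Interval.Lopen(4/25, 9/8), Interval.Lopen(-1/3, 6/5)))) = ProductSet(Interval.Lopen(9/8, 6/5), Interval(-7/6, 9/8))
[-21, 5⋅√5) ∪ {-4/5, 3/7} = [-21, 5⋅√5)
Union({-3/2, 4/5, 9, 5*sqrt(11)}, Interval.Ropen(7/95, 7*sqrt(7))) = Union({-3/2}, Interval.Ropen(7/95, 7*sqrt(7)))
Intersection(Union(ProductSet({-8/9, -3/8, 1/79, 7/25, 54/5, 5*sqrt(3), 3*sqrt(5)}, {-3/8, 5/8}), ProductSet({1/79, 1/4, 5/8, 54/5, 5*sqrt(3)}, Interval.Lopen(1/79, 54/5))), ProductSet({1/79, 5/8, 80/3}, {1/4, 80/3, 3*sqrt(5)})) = ProductSet({1/79, 5/8}, {1/4, 3*sqrt(5)})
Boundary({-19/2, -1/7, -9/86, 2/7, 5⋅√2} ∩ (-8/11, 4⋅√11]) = {-1/7, -9/86, 2/7, 5⋅√2}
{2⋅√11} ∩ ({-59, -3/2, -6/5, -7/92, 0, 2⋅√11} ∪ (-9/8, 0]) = {2⋅√11}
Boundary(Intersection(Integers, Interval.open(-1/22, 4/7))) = Range(0, 1, 1)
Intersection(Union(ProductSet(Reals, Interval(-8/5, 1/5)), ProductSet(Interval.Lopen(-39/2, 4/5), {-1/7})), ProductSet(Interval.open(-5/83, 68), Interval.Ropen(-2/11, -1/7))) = ProductSet(Interval.open(-5/83, 68), Interval.Ropen(-2/11, -1/7))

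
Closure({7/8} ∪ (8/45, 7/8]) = [8/45, 7/8]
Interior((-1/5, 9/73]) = (-1/5, 9/73)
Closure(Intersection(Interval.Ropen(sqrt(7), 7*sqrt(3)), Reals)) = Interval(sqrt(7), 7*sqrt(3))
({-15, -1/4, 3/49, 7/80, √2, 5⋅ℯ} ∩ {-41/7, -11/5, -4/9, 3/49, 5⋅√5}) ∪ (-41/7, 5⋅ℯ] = (-41/7, 5⋅ℯ]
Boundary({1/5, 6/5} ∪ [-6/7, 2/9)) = {-6/7, 2/9, 6/5}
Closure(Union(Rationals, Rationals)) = Reals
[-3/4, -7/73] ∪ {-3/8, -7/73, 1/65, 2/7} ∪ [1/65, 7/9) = [-3/4, -7/73] ∪ [1/65, 7/9)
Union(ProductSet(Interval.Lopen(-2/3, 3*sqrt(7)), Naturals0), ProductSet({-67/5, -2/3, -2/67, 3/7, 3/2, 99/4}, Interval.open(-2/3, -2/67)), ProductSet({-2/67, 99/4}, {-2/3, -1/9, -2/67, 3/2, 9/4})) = Union(ProductSet({-2/67, 99/4}, {-2/3, -1/9, -2/67, 3/2, 9/4}), ProductSet({-67/5, -2/3, -2/67, 3/7, 3/2, 99/4}, Interval.open(-2/3, -2/67)), ProductSet(Interval.Lopen(-2/3, 3*sqrt(7)), Naturals0))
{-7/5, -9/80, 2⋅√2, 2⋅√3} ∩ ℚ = {-7/5, -9/80}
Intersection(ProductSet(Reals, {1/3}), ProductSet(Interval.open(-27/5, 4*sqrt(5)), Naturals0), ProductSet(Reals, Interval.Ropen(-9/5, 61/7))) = EmptySet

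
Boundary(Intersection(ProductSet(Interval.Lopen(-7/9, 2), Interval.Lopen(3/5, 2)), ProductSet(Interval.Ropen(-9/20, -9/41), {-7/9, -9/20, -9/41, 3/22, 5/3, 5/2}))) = ProductSet(Interval(-9/20, -9/41), {5/3})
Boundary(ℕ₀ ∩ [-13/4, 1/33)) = {0}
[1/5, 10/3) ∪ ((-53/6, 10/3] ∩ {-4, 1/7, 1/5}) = {-4, 1/7} ∪ [1/5, 10/3)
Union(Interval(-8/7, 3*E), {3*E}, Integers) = Union(Integers, Interval(-8/7, 3*E))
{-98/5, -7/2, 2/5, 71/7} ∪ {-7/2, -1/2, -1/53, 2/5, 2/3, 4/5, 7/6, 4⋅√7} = {-98/5, -7/2, -1/2, -1/53, 2/5, 2/3, 4/5, 7/6, 71/7, 4⋅√7}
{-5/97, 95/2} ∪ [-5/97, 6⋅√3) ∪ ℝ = (-∞, ∞)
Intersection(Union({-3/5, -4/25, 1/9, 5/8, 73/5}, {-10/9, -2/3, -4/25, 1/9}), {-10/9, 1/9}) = {-10/9, 1/9}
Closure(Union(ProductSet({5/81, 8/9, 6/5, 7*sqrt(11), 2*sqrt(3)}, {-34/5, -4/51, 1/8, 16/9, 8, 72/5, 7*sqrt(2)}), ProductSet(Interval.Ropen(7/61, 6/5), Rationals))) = Union(ProductSet({5/81, 8/9, 6/5, 7*sqrt(11), 2*sqrt(3)}, {-34/5, -4/51, 1/8, 16/9, 8, 72/5, 7*sqrt(2)}), ProductSet(Interval(7/61, 6/5), Reals))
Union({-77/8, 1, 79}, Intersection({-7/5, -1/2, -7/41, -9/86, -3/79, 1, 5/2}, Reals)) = {-77/8, -7/5, -1/2, -7/41, -9/86, -3/79, 1, 5/2, 79}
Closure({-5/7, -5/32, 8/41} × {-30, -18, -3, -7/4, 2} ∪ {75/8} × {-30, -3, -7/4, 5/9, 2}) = ({75/8} × {-30, -3, -7/4, 5/9, 2}) ∪ ({-5/7, -5/32, 8/41} × {-30, -18, -3, -7/4, 2})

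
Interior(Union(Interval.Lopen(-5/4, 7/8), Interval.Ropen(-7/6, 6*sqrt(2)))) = Interval.open(-5/4, 6*sqrt(2))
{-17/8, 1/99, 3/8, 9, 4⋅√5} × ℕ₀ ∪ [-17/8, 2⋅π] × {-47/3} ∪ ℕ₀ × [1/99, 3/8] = (ℕ₀ × [1/99, 3/8]) ∪ ([-17/8, 2⋅π] × {-47/3}) ∪ ({-17/8, 1/99, 3/8, 9, 4⋅√5} × ℕ₀)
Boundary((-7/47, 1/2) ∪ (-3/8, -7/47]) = {-3/8, 1/2}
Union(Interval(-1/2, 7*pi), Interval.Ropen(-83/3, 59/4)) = Interval(-83/3, 7*pi)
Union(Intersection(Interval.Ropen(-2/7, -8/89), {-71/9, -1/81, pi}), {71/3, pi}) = {71/3, pi}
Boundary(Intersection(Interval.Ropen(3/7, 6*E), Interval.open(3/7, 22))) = {3/7, 6*E}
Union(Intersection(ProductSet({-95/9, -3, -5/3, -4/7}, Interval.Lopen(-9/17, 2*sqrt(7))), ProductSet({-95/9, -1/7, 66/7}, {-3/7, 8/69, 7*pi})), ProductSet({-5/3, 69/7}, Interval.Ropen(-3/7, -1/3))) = Union(ProductSet({-95/9}, {-3/7, 8/69}), ProductSet({-5/3, 69/7}, Interval.Ropen(-3/7, -1/3)))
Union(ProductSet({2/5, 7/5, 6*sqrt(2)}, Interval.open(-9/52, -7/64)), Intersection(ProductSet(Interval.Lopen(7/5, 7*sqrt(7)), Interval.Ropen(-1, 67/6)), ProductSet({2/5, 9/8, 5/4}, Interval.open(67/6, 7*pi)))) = ProductSet({2/5, 7/5, 6*sqrt(2)}, Interval.open(-9/52, -7/64))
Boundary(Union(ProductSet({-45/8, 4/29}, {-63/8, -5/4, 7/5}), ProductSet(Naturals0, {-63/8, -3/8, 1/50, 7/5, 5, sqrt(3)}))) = Union(ProductSet({-45/8, 4/29}, {-63/8, -5/4, 7/5}), ProductSet(Naturals0, {-63/8, -3/8, 1/50, 7/5, 5, sqrt(3)}))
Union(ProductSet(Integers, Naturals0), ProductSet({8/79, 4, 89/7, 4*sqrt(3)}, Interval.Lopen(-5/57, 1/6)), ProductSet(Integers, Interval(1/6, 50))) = Union(ProductSet({8/79, 4, 89/7, 4*sqrt(3)}, Interval.Lopen(-5/57, 1/6)), ProductSet(Integers, Union(Interval(1/6, 50), Naturals0)))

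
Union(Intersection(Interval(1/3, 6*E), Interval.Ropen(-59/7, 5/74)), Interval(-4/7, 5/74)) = Interval(-4/7, 5/74)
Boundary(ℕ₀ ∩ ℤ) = ℕ₀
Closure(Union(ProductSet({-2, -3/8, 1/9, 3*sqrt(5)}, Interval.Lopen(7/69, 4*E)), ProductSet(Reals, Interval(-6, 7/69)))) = Union(ProductSet({-2, -3/8, 1/9, 3*sqrt(5)}, Interval(7/69, 4*E)), ProductSet(Reals, Interval(-6, 7/69)))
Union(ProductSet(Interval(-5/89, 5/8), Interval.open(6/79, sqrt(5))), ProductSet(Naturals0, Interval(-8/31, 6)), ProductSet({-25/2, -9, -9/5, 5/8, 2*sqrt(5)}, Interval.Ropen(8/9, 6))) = Union(ProductSet({-25/2, -9, -9/5, 5/8, 2*sqrt(5)}, Interval.Ropen(8/9, 6)), ProductSet(Interval(-5/89, 5/8), Interval.open(6/79, sqrt(5))), ProductSet(Naturals0, Interval(-8/31, 6)))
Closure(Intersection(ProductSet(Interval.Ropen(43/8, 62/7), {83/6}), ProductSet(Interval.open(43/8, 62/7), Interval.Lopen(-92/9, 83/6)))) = ProductSet(Interval(43/8, 62/7), {83/6})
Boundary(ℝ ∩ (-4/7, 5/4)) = {-4/7, 5/4}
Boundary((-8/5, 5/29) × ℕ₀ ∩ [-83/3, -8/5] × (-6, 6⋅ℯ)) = ∅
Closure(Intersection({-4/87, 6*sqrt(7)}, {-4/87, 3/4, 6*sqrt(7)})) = {-4/87, 6*sqrt(7)}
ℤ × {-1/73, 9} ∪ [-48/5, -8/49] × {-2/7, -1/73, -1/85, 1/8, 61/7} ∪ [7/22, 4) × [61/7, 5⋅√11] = (ℤ × {-1/73, 9}) ∪ ([-48/5, -8/49] × {-2/7, -1/73, -1/85, 1/8, 61/7}) ∪ ([7/22, 4) × [61/7, 5⋅√11])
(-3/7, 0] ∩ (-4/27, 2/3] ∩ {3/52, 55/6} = ∅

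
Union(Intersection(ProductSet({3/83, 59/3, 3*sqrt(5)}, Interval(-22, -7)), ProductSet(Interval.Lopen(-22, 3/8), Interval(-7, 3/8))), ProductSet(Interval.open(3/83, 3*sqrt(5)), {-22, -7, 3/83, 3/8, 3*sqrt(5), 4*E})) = Union(ProductSet({3/83}, {-7}), ProductSet(Interval.open(3/83, 3*sqrt(5)), {-22, -7, 3/83, 3/8, 3*sqrt(5), 4*E}))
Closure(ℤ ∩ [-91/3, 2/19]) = {-30, -29, …, 0}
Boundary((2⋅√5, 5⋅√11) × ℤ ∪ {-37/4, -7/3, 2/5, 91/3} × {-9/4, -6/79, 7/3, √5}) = ({-37/4, -7/3, 2/5, 91/3} × {-9/4, -6/79, 7/3, √5}) ∪ ([2⋅√5, 5⋅√11] × ℤ)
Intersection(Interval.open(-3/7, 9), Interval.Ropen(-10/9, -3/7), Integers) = EmptySet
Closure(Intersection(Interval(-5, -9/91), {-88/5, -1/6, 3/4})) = {-1/6}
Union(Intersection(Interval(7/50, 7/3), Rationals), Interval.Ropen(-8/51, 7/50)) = Union(Intersection(Interval(7/50, 7/3), Rationals), Interval(-8/51, 7/50))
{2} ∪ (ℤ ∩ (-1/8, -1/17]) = {2}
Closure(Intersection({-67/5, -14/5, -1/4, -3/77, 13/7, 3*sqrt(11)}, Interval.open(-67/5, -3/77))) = {-14/5, -1/4}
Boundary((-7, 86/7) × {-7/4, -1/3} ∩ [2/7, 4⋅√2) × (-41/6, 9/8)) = [2/7, 4⋅√2] × {-7/4, -1/3}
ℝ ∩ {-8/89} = {-8/89}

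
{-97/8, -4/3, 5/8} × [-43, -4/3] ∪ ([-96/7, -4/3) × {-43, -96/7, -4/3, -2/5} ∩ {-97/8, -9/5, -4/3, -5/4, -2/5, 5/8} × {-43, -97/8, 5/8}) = ({-97/8, -9/5} × {-43}) ∪ ({-97/8, -4/3, 5/8} × [-43, -4/3])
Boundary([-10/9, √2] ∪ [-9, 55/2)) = {-9, 55/2}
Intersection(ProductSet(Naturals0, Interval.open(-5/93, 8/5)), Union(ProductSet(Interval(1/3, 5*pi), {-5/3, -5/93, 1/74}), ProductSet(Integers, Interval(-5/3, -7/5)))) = ProductSet(Range(1, 16, 1), {1/74})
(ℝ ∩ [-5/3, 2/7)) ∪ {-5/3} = [-5/3, 2/7)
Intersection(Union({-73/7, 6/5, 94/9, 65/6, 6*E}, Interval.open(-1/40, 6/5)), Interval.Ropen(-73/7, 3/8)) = Union({-73/7}, Interval.open(-1/40, 3/8))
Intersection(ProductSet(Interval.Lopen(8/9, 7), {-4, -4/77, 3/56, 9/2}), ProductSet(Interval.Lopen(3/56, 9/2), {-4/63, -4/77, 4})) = ProductSet(Interval.Lopen(8/9, 9/2), {-4/77})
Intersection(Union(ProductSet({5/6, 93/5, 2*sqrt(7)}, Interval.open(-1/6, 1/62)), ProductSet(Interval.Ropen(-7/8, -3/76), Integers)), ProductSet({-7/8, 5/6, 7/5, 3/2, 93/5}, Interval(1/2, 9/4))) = ProductSet({-7/8}, Range(1, 3, 1))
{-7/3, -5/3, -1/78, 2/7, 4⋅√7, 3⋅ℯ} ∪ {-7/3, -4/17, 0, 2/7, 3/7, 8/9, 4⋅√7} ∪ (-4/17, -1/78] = {-7/3, -5/3, 0, 2/7, 3/7, 8/9, 4⋅√7, 3⋅ℯ} ∪ [-4/17, -1/78]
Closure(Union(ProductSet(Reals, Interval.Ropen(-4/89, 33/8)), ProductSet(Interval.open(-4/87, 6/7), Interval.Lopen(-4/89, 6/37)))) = ProductSet(Reals, Interval(-4/89, 33/8))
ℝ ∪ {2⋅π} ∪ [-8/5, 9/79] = (-∞, ∞)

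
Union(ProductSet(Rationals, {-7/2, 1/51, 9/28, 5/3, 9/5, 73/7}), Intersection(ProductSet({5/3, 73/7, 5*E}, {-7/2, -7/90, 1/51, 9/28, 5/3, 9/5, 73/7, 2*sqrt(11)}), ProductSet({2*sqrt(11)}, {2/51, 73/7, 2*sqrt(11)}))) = ProductSet(Rationals, {-7/2, 1/51, 9/28, 5/3, 9/5, 73/7})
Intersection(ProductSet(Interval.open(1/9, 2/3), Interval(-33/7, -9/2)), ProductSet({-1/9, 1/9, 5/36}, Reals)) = ProductSet({5/36}, Interval(-33/7, -9/2))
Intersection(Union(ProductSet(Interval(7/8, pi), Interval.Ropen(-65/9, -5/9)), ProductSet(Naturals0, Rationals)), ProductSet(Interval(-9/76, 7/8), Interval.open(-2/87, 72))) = ProductSet(Range(0, 1, 1), Intersection(Interval.open(-2/87, 72), Rationals))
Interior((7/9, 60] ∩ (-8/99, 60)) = (7/9, 60)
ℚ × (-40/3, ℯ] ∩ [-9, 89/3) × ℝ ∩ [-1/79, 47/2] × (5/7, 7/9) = (ℚ ∩ [-1/79, 47/2]) × (5/7, 7/9)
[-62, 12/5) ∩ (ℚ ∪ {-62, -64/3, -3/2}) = ℚ ∩ [-62, 12/5)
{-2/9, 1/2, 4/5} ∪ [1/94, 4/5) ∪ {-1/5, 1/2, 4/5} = {-2/9, -1/5} ∪ [1/94, 4/5]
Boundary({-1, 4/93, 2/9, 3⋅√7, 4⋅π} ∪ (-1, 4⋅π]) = {-1, 4⋅π}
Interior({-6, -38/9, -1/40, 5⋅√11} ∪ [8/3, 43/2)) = (8/3, 43/2)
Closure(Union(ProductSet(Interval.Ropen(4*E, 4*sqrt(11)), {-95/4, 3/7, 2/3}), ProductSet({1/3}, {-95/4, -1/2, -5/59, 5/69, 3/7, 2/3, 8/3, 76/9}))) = Union(ProductSet({1/3}, {-95/4, -1/2, -5/59, 5/69, 3/7, 2/3, 8/3, 76/9}), ProductSet(Interval(4*E, 4*sqrt(11)), {-95/4, 3/7, 2/3}))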